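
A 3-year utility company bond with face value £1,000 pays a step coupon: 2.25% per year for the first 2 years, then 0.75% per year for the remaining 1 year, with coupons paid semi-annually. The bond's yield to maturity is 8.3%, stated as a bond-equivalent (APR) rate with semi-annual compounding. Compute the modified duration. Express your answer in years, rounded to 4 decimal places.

2.7951 years

Periodic yield y = 0.0415. First find Macaulay duration:
  t   CF        PV=CF/(1+0.0415)^t    t·PV
  1        11.25        10.8017        10.8017
  2        11.25        10.3713        20.7426
  3        11.25         9.9581        29.8742
  4        11.25         9.5613        38.2451
  5         3.75         3.0601        15.3005
  6     1,003.75       786.4478     4,718.6869
  Σ                    830.2003     4,833.6510
P = 830.2003; Macaulay duration = 4,833.6510 / 830.2003 = 5.82227 half-year periods = 2.91114 years.
Modified duration = D_Mac / (1 + y) = 2.91114 / 1.0415 = 2.79514 years.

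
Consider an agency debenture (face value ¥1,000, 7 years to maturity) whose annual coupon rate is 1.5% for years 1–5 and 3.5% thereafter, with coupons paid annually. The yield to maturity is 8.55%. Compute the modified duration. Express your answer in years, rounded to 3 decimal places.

Periodic yield y = 0.0855. First find Macaulay duration:
  t   CF        PV=CF/(1+0.0855)^t    t·PV
  1        15.00        13.8185        13.8185
  2        15.00        12.7301        25.4602
  3        15.00        11.7274        35.1822
  4        15.00        10.8037        43.2147
  5        15.00         9.9527        49.7636
  6        35.00        21.3939       128.3631
  7     1,035.00       582.8161     4,079.7128
  Σ                    663.2424     4,375.5153
P = 663.2424; Macaulay duration = 4,375.5153 / 663.2424 = 6.59716 years.
Modified duration = D_Mac / (1 + y) = 6.59716 / 1.0855 = 6.07753 years.

6.078 years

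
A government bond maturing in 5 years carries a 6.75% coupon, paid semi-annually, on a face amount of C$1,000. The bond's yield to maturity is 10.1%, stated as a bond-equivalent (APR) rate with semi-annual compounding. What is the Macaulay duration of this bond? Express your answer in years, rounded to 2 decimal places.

4.27 years

Periodic yield y = 0.0505. Discount each cash flow and weight by its period:
  t   CF        PV=CF/(1+0.0505)^t    t·PV
  1        33.75        32.1276        32.1276
  2        33.75        30.5831        61.1662
  3        33.75        29.1129        87.3387
  4        33.75        27.7134       110.8535
  5        33.75        26.3811       131.9057
  6        33.75        25.1129       150.6776
  7        33.75        23.9057       167.3399
  8        33.75        22.7565       182.0519
  9        33.75        21.6625       194.9628
  10    1,033.75       631.6187     6,316.1866
  Σ                    870.9744     7,434.6106
Price P = Σ PV = 870.9744.
Macaulay duration = Σ(t·PV) / P = 7,434.6106 / 870.9744 = 8.53597 half-year periods.
In years: 8.53597 / 2 = 4.26798 years.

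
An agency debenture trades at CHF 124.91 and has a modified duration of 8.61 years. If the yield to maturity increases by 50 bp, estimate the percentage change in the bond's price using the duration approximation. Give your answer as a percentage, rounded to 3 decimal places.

Duration approximation: ΔP/P ≈ -D_mod · Δy = -8.61 × (+0.005) = -0.043050.
As a percentage: -4.3050%.

-4.305%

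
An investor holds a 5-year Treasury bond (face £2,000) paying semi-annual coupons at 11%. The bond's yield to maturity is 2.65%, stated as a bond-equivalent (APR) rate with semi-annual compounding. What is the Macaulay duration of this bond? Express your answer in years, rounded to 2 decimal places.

4.15 years

Periodic yield y = 0.01325. Discount each cash flow and weight by its period:
  t   CF        PV=CF/(1+0.01325)^t    t·PV
  1       110.00       108.5616       108.5616
  2       110.00       107.1419       214.2839
  3       110.00       105.7409       317.2226
  4       110.00       104.3581       417.4325
  5       110.00       102.9935       514.9673
  6       110.00       101.6466       609.8798
  7       110.00       100.3174       702.2220
  8       110.00        99.0056       792.0448
  9       110.00        97.7109       879.3984
  10    2,110.00     1,849.7640    18,497.6403
  Σ                  2,777.2406    23,053.6532
Price P = Σ PV = 2,777.2406.
Macaulay duration = Σ(t·PV) / P = 23,053.6532 / 2,777.2406 = 8.30092 half-year periods.
In years: 8.30092 / 2 = 4.15046 years.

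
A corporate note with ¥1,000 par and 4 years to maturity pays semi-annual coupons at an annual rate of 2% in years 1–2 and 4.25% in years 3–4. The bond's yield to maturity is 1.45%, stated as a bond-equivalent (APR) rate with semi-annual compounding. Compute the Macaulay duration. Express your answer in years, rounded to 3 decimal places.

Periodic yield y = 0.00725. Discount each cash flow and weight by its period:
  t   CF        PV=CF/(1+0.00725)^t    t·PV
  1        10.00         9.9280         9.9280
  2        10.00         9.8566        19.7131
  3        10.00         9.7856        29.3568
  4        10.00         9.7152        38.8607
  5        21.25        20.4962       102.4808
  6        21.25        20.3486       122.0918
  7        21.25        20.2022       141.4152
  8     1,021.25       963.9042     7,711.2334
  Σ                  1,064.2365     8,175.0799
Price P = Σ PV = 1,064.2365.
Macaulay duration = Σ(t·PV) / P = 8,175.0799 / 1,064.2365 = 7.68164 half-year periods.
In years: 7.68164 / 2 = 3.84082 years.

3.841 years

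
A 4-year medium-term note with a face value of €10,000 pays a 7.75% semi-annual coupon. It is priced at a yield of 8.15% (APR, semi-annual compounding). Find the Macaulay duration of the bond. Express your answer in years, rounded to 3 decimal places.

Periodic yield y = 0.04075. Discount each cash flow and weight by its period:
  t   CF        PV=CF/(1+0.04075)^t    t·PV
  1       387.50       372.3276       372.3276
  2       387.50       357.7494       715.4987
  3       387.50       343.7419     1,031.2256
  4       387.50       330.2829     1,321.1314
  5       387.50       317.3508     1,586.7540
  6       387.50       304.9251     1,829.5507
  7       387.50       292.9859     2,050.9015
  8    10,387.50     7,546.3975    60,371.1804
  Σ                  9,865.7611    69,278.5701
Price P = Σ PV = 9,865.7611.
Macaulay duration = Σ(t·PV) / P = 69,278.5701 / 9,865.7611 = 7.02212 half-year periods.
In years: 7.02212 / 2 = 3.51106 years.

3.511 years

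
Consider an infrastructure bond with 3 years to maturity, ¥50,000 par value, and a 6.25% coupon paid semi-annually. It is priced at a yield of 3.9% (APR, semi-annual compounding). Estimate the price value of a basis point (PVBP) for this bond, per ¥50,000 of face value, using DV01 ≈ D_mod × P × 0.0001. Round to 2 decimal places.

Periodic yield y = 0.0195.
  t   CF        PV=CF/(1+0.0195)^t    t·PV
  1     1,562.50     1,532.6140     1,532.6140
  2     1,562.50     1,503.2997     3,006.5994
  3     1,562.50     1,474.5460     4,423.6381
  4     1,562.50     1,446.3424     5,785.3694
  5     1,562.50     1,418.6781     7,093.3907
  6    51,562.50    45,920.9205   275,525.5231
  Σ                 53,296.4008   297,367.1347
P = 53,296.4008; D_Mac = 5.57950 half-year periods = 2.78975 yrs; D_mod = 2.73639 yrs.
DV01 ≈ 2.73639 × 53,296.4008 × 0.0001 = 14.583969.

¥14.58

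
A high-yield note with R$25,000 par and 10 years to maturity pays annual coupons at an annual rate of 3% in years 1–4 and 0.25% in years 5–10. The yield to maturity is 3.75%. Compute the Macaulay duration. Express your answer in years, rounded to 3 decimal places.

Periodic yield y = 0.0375. Discount each cash flow and weight by its year:
  t   CF        PV=CF/(1+0.0375)^t    t·PV
  1       750.00       722.8916       722.8916
  2       750.00       696.7630     1,393.5259
  3       750.00       671.5788     2,014.7363
  4       750.00       647.3048     2,589.2193
  5        62.50        51.9924       259.9618
  6        62.50        50.1131       300.6787
  7        62.50        48.3018       338.1126
  8        62.50        46.5559       372.4476
  9        62.50        44.8732       403.8588
  10   25,062.50    17,343.7632   173,437.6323
  Σ                 20,324.1377   181,833.0648
Price P = Σ PV = 20,324.1377.
Macaulay duration = Σ(t·PV) / P = 181,833.0648 / 20,324.1377 = 8.94666 years.

8.947 years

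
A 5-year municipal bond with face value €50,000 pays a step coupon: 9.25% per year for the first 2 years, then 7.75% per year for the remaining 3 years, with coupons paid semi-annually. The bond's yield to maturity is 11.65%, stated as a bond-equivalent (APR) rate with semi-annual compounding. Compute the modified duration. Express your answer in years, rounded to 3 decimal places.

Periodic yield y = 0.05825. First find Macaulay duration:
  t   CF        PV=CF/(1+0.05825)^t    t·PV
  1     2,312.50     2,185.2114     2,185.2114
  2     2,312.50     2,064.9293     4,129.8586
  3     2,312.50     1,951.2679     5,853.8038
  4     2,312.50     1,843.8629     7,375.4517
  5     1,937.50     1,459.8234     7,299.1171
  6     1,937.50     1,379.4693     8,276.8160
  7     1,937.50     1,303.5382     9,124.7676
  8     1,937.50     1,231.7867     9,854.2932
  9     1,937.50     1,163.9846    10,475.8610
  10   51,937.50    29,484.8057   294,848.0566
  Σ                 44,068.6794   359,423.2370
P = 44,068.6794; Macaulay duration = 359,423.2370 / 44,068.6794 = 8.15598 half-year periods = 4.07799 years.
Modified duration = D_Mac / (1 + y) = 4.07799 / 1.05825 = 3.85352 years.

3.854 years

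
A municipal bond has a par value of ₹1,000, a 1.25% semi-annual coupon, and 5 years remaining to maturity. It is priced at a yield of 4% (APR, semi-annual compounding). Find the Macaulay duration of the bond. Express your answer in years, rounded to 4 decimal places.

4.8507 years

Periodic yield y = 0.02. Discount each cash flow and weight by its period:
  t   CF        PV=CF/(1+0.02)^t    t·PV
  1         6.25         6.1275         6.1275
  2         6.25         6.0073        12.0146
  3         6.25         5.8895        17.6685
  4         6.25         5.7740        23.0961
  5         6.25         5.6608        28.3041
  6         6.25         5.5498        33.2989
  7         6.25         5.4410        38.0870
  8         6.25         5.3343        42.6745
  9         6.25         5.2297        47.0675
  10    1,006.25       825.4755     8,254.7548
  Σ                    876.4895     8,503.0935
Price P = Σ PV = 876.4895.
Macaulay duration = Σ(t·PV) / P = 8,503.0935 / 876.4895 = 9.70131 half-year periods.
In years: 9.70131 / 2 = 4.85065 years.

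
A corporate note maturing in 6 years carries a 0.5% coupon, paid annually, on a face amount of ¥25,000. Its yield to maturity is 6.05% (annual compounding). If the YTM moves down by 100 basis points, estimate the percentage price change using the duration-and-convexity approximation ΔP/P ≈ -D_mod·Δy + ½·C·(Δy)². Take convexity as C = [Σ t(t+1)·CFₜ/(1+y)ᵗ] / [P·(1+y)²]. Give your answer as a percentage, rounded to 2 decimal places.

With y = 0.0605:
  t   CF        PV=CF/(1+0.0605)^t    t·PV        t(t+1)·PV
  1       125.00       117.8689       117.8689         235.7379
  2       125.00       111.1447       222.2894         666.8681
  3       125.00       104.8040       314.4121       1,257.6484
  4       125.00        98.8251       395.3005       1,976.5023
  5       125.00        93.1873       465.9364       2,795.6185
  6    25,125.00    17,662.0876   105,972.5253     741,807.6773
  Σ                 18,187.9176   107,488.3326     748,740.0523
P = 18,187.9176; D_Mac = 5.90988 yrs; D_mod = 5.57273 yrs; C = 36.60385.
Duration effect: -5.57273 × (-0.01) = +0.055727
Convexity effect: 0.5 × 36.60385 × (-0.01)² = +0.0018302
ΔP/P ≈ +0.055727 + 0.0018302 = +0.057557 = +5.7557%.

+5.76%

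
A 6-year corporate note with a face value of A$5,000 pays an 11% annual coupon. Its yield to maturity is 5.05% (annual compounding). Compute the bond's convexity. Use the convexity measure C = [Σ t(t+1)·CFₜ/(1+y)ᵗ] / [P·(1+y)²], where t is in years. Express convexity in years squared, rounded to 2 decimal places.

28.56

With y = 0.0505:
  t   CF        PV=CF/(1+0.0505)^t    t·PV        t(t+1)·PV
  1       550.00       523.5602       523.5602       1,047.1204
  2       550.00       498.3914       996.7829       2,990.3486
  3       550.00       474.4326     1,423.2978       5,693.1911
  4       550.00       451.6255     1,806.5020       9,032.5101
  5       550.00       429.9148     2,149.5740      12,897.4443
  6     5,550.00     4,129.6823    24,778.0938     173,446.6568
  Σ                  6,507.6069    31,677.8108     205,107.2714
P = 6,507.6069.
Convexity = Σ t(t+1)·PV / [P·(1+y)²] = 205,107.2714 / (6,507.6069 × 1.103550) = 28.56062.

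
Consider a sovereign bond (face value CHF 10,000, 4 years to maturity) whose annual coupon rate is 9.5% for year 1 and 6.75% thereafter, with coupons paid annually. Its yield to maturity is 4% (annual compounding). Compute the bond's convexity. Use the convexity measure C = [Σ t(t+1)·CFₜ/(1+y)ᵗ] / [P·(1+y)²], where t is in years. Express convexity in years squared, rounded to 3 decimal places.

16.030

With y = 0.04:
  t   CF        PV=CF/(1+0.04)^t    t·PV        t(t+1)·PV
  1       950.00       913.4615       913.4615       1,826.9231
  2       675.00       624.0754     1,248.1509       3,744.4527
  3       675.00       600.0725     1,800.2176       7,200.8705
  4    10,675.00     9,125.0347    36,500.1390     182,500.6948
  Σ                 11,262.6443    40,461.9690     195,272.9410
P = 11,262.6443.
Convexity = Σ t(t+1)·PV / [P·(1+y)²] = 195,272.9410 / (11,262.6443 × 1.081600) = 16.03006.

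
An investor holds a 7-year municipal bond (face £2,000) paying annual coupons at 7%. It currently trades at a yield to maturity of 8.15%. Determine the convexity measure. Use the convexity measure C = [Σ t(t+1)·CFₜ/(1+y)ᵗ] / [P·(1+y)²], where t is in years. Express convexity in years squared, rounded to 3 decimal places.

With y = 0.0815:
  t   CF        PV=CF/(1+0.0815)^t    t·PV        t(t+1)·PV
  1       140.00       129.4498       129.4498         258.8997
  2       140.00       119.6947       239.3894         718.1683
  3       140.00       110.6747       332.0242       1,328.0967
  4       140.00       102.3345       409.3379       2,046.6894
  5       140.00        94.6227       473.1136       2,838.6815
  6       140.00        87.4921       524.9527       3,674.6686
  7     2,140.00     1,236.5968     8,656.1774      69,249.4190
  Σ                  1,880.8653    10,764.4450      80,114.6233
P = 1,880.8653.
Convexity = Σ t(t+1)·PV / [P·(1+y)²] = 80,114.6233 / (1,880.8653 × 1.169642) = 36.41674.

36.417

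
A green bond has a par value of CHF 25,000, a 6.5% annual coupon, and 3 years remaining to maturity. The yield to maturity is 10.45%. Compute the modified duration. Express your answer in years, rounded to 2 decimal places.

Periodic yield y = 0.1045. First find Macaulay duration:
  t   CF        PV=CF/(1+0.1045)^t    t·PV
  1     1,625.00     1,471.2540     1,471.2540
  2     1,625.00     1,332.0543     2,664.1086
  3    26,625.00    19,760.2510    59,280.7529
  Σ                 22,563.5592    63,416.1154
P = 22,563.5592; Macaulay duration = 63,416.1154 / 22,563.5592 = 2.81055 years.
Modified duration = D_Mac / (1 + y) = 2.81055 / 1.1045 = 2.54464 years.

2.54 years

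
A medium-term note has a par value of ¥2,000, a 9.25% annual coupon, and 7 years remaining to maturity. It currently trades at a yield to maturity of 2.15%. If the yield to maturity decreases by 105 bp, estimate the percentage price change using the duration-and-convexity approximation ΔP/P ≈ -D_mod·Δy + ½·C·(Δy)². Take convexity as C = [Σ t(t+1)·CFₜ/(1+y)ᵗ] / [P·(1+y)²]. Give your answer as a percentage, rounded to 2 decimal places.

With y = 0.0215:
  t   CF        PV=CF/(1+0.0215)^t    t·PV        t(t+1)·PV
  1       185.00       181.1062       181.1062         362.2124
  2       185.00       177.2944       354.5888       1,063.7663
  3       185.00       173.5628       520.6884       2,082.7534
  4       185.00       169.9097       679.6389       3,398.1946
  5       185.00       166.3336       831.6678       4,990.0067
  6       185.00       162.8327       976.9959       6,838.9715
  7     2,185.00     1,882.7075    13,178.9523     105,431.6180
  Σ                  2,913.7468    16,723.6382     124,167.5230
P = 2,913.7468; D_Mac = 5.73956 yrs; D_mod = 5.61876 yrs; C = 40.83941.
Duration effect: -5.61876 × (-0.0105) = +0.058997
Convexity effect: 0.5 × 40.83941 × (-0.0105)² = +0.0022513
ΔP/P ≈ +0.058997 + 0.0022513 = +0.061248 = +6.1248%.

+6.12%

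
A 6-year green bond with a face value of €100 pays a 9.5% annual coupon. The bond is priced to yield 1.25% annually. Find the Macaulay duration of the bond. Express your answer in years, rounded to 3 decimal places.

Periodic yield y = 0.0125. Discount each cash flow and weight by its year:
  t   CF        PV=CF/(1+0.0125)^t    t·PV
  1         9.50         9.3827         9.3827
  2         9.50         9.2669        18.5338
  3         9.50         9.1525        27.4574
  4         9.50         9.0395        36.1579
  5         9.50         8.9279        44.6394
  6       109.50       101.6351       609.8109
  Σ                    147.4046       745.9821
Price P = Σ PV = 147.4046.
Macaulay duration = Σ(t·PV) / P = 745.9821 / 147.4046 = 5.06078 years.

5.061 years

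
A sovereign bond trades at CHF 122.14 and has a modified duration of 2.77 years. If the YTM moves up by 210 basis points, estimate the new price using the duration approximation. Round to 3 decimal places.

CHF 115.035

Duration approximation: ΔP/P ≈ -D_mod · Δy = -2.77 × (+0.021) = -0.058170.
New price ≈ 122.14 × (1 - 0.058170) = 115.0351162.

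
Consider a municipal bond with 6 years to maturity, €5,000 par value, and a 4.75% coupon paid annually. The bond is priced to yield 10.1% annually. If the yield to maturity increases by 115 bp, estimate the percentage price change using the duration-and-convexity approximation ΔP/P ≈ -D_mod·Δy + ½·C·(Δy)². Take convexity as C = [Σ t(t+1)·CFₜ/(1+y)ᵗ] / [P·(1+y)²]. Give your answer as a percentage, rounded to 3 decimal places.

With y = 0.101:
  t   CF        PV=CF/(1+0.101)^t    t·PV        t(t+1)·PV
  1       237.50       215.7130       215.7130         431.4260
  2       237.50       195.9246       391.8492       1,175.5476
  3       237.50       177.9515       533.8545       2,135.4180
  4       237.50       161.6272       646.5086       3,232.5432
  5       237.50       146.8003       734.0016       4,404.0098
  6     5,237.50     2,940.3574    17,642.1444     123,495.0108
  Σ                  3,838.3740    20,164.0714     134,873.9554
P = 3,838.3740; D_Mac = 5.25328 yrs; D_mod = 4.77138 yrs; C = 28.98719.
Duration effect: -4.77138 × (+0.0115) = -0.054871
Convexity effect: 0.5 × 28.98719 × (0.0115)² = +0.0019168
ΔP/P ≈ -0.054871 + 0.0019168 = -0.052954 = -5.2954%.

-5.295%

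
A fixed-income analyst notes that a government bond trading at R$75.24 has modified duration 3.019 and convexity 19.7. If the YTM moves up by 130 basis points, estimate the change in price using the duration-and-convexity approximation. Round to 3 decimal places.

-R$2.828

Duration effect: -D_mod·Δy = -3.019 × (+0.013) = -0.039247
Convexity effect: ½·C·(Δy)² = 0.5 × 19.7 × (0.013)² = +0.00166465
ΔP/P ≈ -0.039247 + 0.00166465 = -0.03758235
ΔP ≈ 75.24 × (-0.03758235) = -2.827696014.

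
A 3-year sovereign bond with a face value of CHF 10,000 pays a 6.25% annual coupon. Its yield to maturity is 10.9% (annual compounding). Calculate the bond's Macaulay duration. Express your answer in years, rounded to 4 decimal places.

Periodic yield y = 0.109. Discount each cash flow and weight by its year:
  t   CF        PV=CF/(1+0.109)^t    t·PV
  1       625.00       563.5708       563.5708
  2       625.00       508.1792     1,016.3585
  3    10,625.00     7,789.9434    23,369.8301
  Σ                  8,861.6934    24,949.7594
Price P = Σ PV = 8,861.6934.
Macaulay duration = Σ(t·PV) / P = 24,949.7594 / 8,861.6934 = 2.81546 years.

2.8155 years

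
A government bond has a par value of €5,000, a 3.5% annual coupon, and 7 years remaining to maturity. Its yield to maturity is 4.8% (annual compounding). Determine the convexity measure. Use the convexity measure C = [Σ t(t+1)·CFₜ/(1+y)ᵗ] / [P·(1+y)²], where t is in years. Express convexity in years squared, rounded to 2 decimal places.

With y = 0.048:
  t   CF        PV=CF/(1+0.048)^t    t·PV        t(t+1)·PV
  1       175.00       166.9847       166.9847         333.9695
  2       175.00       159.3366       318.6732         956.0195
  3       175.00       152.0387       456.1162       1,824.4646
  4       175.00       145.0751       580.3005       2,901.5023
  5       175.00       138.4305       692.1523       4,152.9135
  6       175.00       132.0901       792.5408       5,547.7853
  7     5,175.00     3,727.1887    26,090.3206     208,722.5647
  Σ                  4,621.1444    29,097.0881     224,439.2194
P = 4,621.1444.
Convexity = Σ t(t+1)·PV / [P·(1+y)²] = 224,439.2194 / (4,621.1444 × 1.098304) = 44.22081.

44.22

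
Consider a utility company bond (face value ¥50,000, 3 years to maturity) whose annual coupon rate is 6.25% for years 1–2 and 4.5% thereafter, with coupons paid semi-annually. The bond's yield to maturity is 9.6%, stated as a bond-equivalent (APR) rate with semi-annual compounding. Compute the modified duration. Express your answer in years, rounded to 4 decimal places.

Periodic yield y = 0.048. First find Macaulay duration:
  t   CF        PV=CF/(1+0.048)^t    t·PV
  1     1,562.50     1,490.9351     1,490.9351
  2     1,562.50     1,422.6480     2,845.2960
  3     1,562.50     1,357.4886     4,072.4657
  4     1,562.50     1,295.3135     5,181.2540
  5     1,125.00       889.9100     4,449.5502
  6    51,125.00    38,589.1867   231,535.1200
  Σ                 45,045.4819   249,574.6211
P = 45,045.4819; Macaulay duration = 249,574.6211 / 45,045.4819 = 5.54050 half-year periods = 2.77025 years.
Modified duration = D_Mac / (1 + y) = 2.77025 / 1.048 = 2.64337 years.

2.6434 years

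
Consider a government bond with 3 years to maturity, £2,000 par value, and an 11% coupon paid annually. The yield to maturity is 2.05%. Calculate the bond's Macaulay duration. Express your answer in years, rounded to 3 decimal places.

Periodic yield y = 0.0205. Discount each cash flow and weight by its year:
  t   CF        PV=CF/(1+0.0205)^t    t·PV
  1       220.00       215.5806       215.5806
  2       220.00       211.2500       422.4999
  3     2,220.00     2,088.8822     6,266.6466
  Σ                  2,515.7128     6,904.7271
Price P = Σ PV = 2,515.7128.
Macaulay duration = Σ(t·PV) / P = 6,904.7271 / 2,515.7128 = 2.74464 years.

2.745 years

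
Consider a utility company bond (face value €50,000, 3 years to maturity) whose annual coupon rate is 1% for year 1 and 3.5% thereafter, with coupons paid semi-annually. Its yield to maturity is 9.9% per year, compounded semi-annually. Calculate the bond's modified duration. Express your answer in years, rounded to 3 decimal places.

2.782 years

Periodic yield y = 0.0495. First find Macaulay duration:
  t   CF        PV=CF/(1+0.0495)^t    t·PV
  1       250.00       238.2087       238.2087
  2       250.00       226.9735       453.9470
  3       875.00       756.9387     2,270.8162
  4       875.00       721.2375     2,884.9499
  5       875.00       687.2201     3,436.1004
  6    50,875.00    38,072.3571   228,434.1423
  Σ                 40,702.9355   237,718.1644
P = 40,702.9355; Macaulay duration = 237,718.1644 / 40,702.9355 = 5.84032 half-year periods = 2.92016 years.
Modified duration = D_Mac / (1 + y) = 2.92016 / 1.0495 = 2.78243 years.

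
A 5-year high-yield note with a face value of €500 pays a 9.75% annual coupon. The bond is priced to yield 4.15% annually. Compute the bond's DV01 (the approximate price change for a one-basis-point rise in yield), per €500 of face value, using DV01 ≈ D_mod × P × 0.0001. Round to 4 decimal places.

Periodic yield y = 0.0415.
  t   CF        PV=CF/(1+0.0415)^t    t·PV
  1        48.75        46.8075        46.8075
  2        48.75        44.9424        89.8848
  3        48.75        43.1516       129.4548
  4        48.75        41.4322       165.7286
  5       548.75       447.7939     2,238.9694
  Σ                    624.1275     2,670.8451
P = 624.1275; D_Mac = 4.27933 yrs; D_mod = 4.10881 yrs.
DV01 ≈ 4.10881 × 624.1275 × 0.0001 = 0.256442.

€0.2564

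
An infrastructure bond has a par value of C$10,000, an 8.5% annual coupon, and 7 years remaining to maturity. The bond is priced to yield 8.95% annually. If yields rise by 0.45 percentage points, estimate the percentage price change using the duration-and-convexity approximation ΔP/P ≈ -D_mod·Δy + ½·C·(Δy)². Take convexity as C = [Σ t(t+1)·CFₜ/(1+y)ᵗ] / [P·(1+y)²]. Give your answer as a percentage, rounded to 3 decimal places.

With y = 0.0895:
  t   CF        PV=CF/(1+0.0895)^t    t·PV        t(t+1)·PV
  1       850.00       780.1744       780.1744       1,560.3488
  2       850.00       716.0848     1,432.1696       4,296.5088
  3       850.00       657.2600     1,971.7801       7,887.1204
  4       850.00       603.2676     2,413.0703      12,065.3516
  5       850.00       553.7105     2,768.5525      16,611.3148
  6       850.00       508.2244     3,049.3464      21,345.4251
  7    10,850.00     5,954.4149    41,680.9046     333,447.2370
  Σ                  9,773.1367    54,095.9979     397,213.3064
P = 9,773.1367; D_Mac = 5.53517 yrs; D_mod = 5.08047 yrs; C = 34.24013.
Duration effect: -5.08047 × (+0.0045) = -0.022862
Convexity effect: 0.5 × 34.24013 × (0.0045)² = +0.0003467
ΔP/P ≈ -0.022862 + 0.0003467 = -0.022515 = -2.2515%.

-2.252%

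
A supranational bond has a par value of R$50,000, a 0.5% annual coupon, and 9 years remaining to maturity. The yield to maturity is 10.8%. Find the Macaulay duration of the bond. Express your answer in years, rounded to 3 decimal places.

Periodic yield y = 0.108. Discount each cash flow and weight by its year:
  t   CF        PV=CF/(1+0.108)^t    t·PV
  1       250.00       225.6318       225.6318
  2       250.00       203.6388       407.2776
  3       250.00       183.7895       551.3685
  4       250.00       165.8750       663.5000
  5       250.00       149.7067       748.5334
  6       250.00       135.1143       810.6860
  7       250.00       121.9444       853.6105
  8       250.00       110.0581       880.4646
  9    50,250.00    19,965.4095   179,688.6856
  Σ                 21,261.1681   184,829.7581
Price P = Σ PV = 21,261.1681.
Macaulay duration = Σ(t·PV) / P = 184,829.7581 / 21,261.1681 = 8.69330 years.

8.693 years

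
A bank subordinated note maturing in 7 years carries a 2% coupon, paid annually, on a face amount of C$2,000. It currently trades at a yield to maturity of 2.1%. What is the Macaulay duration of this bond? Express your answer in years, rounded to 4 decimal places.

6.5999 years

Periodic yield y = 0.021. Discount each cash flow and weight by its year:
  t   CF        PV=CF/(1+0.021)^t    t·PV
  1        40.00        39.1773        39.1773
  2        40.00        38.3715        76.7430
  3        40.00        37.5822       112.7467
  4        40.00        36.8093       147.2370
  5        40.00        36.0522       180.2608
  6        40.00        35.3106       211.8638
  7     2,040.00     1,763.8026    12,346.6180
  Σ                  1,987.1056    13,114.6466
Price P = Σ PV = 1,987.1056.
Macaulay duration = Σ(t·PV) / P = 13,114.6466 / 1,987.1056 = 6.59987 years.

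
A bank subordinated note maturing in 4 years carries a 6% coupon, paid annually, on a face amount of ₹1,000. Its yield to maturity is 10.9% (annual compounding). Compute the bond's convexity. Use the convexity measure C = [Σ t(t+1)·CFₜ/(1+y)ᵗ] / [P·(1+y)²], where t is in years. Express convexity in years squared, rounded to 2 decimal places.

With y = 0.109:
  t   CF        PV=CF/(1+0.109)^t    t·PV        t(t+1)·PV
  1        60.00        54.1028        54.1028         108.2056
  2        60.00        48.7852        97.5704         292.7112
  3        60.00        43.9903       131.9708         527.8832
  4     1,060.00       700.7767     2,803.1070      14,015.5349
  Σ                    847.6550     3,086.7510      14,944.3349
P = 847.6550.
Convexity = Σ t(t+1)·PV / [P·(1+y)²] = 14,944.3349 / (847.6550 × 1.229881) = 14.33489.

14.33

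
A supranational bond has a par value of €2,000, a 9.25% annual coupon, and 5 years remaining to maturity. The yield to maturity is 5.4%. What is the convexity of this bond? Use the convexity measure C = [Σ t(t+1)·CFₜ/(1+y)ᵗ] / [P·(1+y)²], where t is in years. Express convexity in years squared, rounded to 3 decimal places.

With y = 0.054:
  t   CF        PV=CF/(1+0.054)^t    t·PV        t(t+1)·PV
  1       185.00       175.5218       175.5218         351.0436
  2       185.00       166.5292       333.0585         999.1755
  3       185.00       157.9974       473.9922       1,895.9686
  4       185.00       149.9026       599.6106       2,998.0528
  5     2,185.00     1,679.7645     8,398.8223      50,392.9336
  Σ                  2,329.7155     9,981.0053      56,637.1742
P = 2,329.7155.
Convexity = Σ t(t+1)·PV / [P·(1+y)²] = 56,637.1742 / (2,329.7155 × 1.110916) = 21.88353.

21.884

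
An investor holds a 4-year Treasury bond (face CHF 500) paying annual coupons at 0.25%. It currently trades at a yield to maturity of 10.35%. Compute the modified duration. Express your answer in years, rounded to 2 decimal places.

Periodic yield y = 0.1035. First find Macaulay duration:
  t   CF        PV=CF/(1+0.1035)^t    t·PV
  1         1.25         1.1328         1.1328
  2         1.25         1.0265         2.0530
  3         1.25         0.9302         2.7907
  4       501.25       338.0376     1,352.1505
  Σ                    341.1271     1,358.1270
P = 341.1271; Macaulay duration = 1,358.1270 / 341.1271 = 3.98129 years.
Modified duration = D_Mac / (1 + y) = 3.98129 / 1.1035 = 3.60788 years.

3.61 years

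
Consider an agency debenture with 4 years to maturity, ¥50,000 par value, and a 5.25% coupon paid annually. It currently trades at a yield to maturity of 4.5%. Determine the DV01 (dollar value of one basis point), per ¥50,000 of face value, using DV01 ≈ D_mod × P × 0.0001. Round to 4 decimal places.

Periodic yield y = 0.045.
  t   CF        PV=CF/(1+0.045)^t    t·PV
  1     2,625.00     2,511.9617     2,511.9617
  2     2,625.00     2,403.7911     4,807.5822
  3     2,625.00     2,300.2786     6,900.8358
  4    52,625.00    44,129.2907   176,517.1628
  Σ                 51,345.3221   190,737.5425
P = 51,345.3221; D_Mac = 3.71480 yrs; D_mod = 3.55483 yrs.
DV01 ≈ 3.55483 × 51,345.3221 × 0.0001 = 18.252396.

¥18.2524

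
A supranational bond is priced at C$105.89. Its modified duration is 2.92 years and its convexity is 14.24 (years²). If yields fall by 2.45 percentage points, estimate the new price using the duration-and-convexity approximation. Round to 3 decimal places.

Duration effect: -D_mod·Δy = -2.92 × (-0.0245) = +0.071540
Convexity effect: ½·C·(Δy)² = 0.5 × 14.24 × (-0.0245)² = +0.00427378
ΔP/P ≈ +0.071540 + 0.00427378 = +0.07581378
New price ≈ 105.89 × (1 + 0.07581378) = 113.9179211642.

C$113.918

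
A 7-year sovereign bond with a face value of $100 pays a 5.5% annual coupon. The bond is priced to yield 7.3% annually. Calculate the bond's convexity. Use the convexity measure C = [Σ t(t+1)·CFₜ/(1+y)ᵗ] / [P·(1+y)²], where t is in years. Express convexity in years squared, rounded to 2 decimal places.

With y = 0.073:
  t   CF        PV=CF/(1+0.073)^t    t·PV        t(t+1)·PV
  1         5.50         5.1258         5.1258          10.2516
  2         5.50         4.7771         9.5542          28.6625
  3         5.50         4.4521        13.3563          53.4250
  4         5.50         4.1492        16.5968          82.9839
  5         5.50         3.8669        19.3346         116.0073
  6         5.50         3.6038        21.6230         151.3609
  7       105.50        64.4250       450.9750       3,607.7998
  Σ                     90.3999       536.5655       4,050.4911
P = 90.3999.
Convexity = Σ t(t+1)·PV / [P·(1+y)²] = 4,050.4911 / (90.3999 × 1.151329) = 38.91707.

38.92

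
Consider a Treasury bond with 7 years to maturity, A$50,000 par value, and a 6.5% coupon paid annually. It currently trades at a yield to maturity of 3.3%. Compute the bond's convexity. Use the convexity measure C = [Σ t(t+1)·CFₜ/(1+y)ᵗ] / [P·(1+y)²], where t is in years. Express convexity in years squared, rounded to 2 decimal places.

42.08

With y = 0.033:
  t   CF        PV=CF/(1+0.033)^t    t·PV        t(t+1)·PV
  1     3,250.00     3,146.1762     3,146.1762       6,292.3524
  2     3,250.00     3,045.6691     6,091.3382      18,274.0146
  3     3,250.00     2,948.3728     8,845.1184      35,380.4736
  4     3,250.00     2,854.1847    11,416.7388      57,083.6942
  5     3,250.00     2,763.0055    13,815.0276      82,890.1658
  6     3,250.00     2,674.7391    16,048.4348     112,339.0436
  7    53,250.00    42,424.5614   296,971.9300   2,375,775.4403
  Σ                 59,856.7089   356,334.7641   2,688,035.1845
P = 59,856.7089.
Convexity = Σ t(t+1)·PV / [P·(1+y)²] = 2,688,035.1845 / (59,856.7089 × 1.067089) = 42.08443.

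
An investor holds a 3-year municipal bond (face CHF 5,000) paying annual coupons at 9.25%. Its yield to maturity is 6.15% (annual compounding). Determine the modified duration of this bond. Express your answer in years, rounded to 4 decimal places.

Periodic yield y = 0.0615. First find Macaulay duration:
  t   CF        PV=CF/(1+0.0615)^t    t·PV
  1       462.50       435.7042       435.7042
  2       462.50       410.4608       820.9217
  3     5,462.50     4,567.0047    13,701.0140
  Σ                  5,413.1697    14,957.6399
P = 5,413.1697; Macaulay duration = 14,957.6399 / 5,413.1697 = 2.76319 years.
Modified duration = D_Mac / (1 + y) = 2.76319 / 1.0615 = 2.60310 years.

2.6031 years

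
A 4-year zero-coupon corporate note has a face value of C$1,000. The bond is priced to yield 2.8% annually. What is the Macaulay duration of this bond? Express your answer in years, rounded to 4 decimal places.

A zero-coupon bond has a single cash flow at maturity, so its Macaulay duration equals its maturity: 4 years.

4.0000 years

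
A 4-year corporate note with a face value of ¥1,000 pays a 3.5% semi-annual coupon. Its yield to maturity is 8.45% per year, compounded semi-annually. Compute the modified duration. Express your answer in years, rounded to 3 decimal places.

3.589 years

Periodic yield y = 0.04225. First find Macaulay duration:
  t   CF        PV=CF/(1+0.04225)^t    t·PV
  1        17.50        16.7906        16.7906
  2        17.50        16.1100        32.2199
  3        17.50        15.4569        46.3707
  4        17.50        14.8303        59.3213
  5        17.50        14.2291        71.1457
  6        17.50        13.6523        81.9140
  7        17.50        13.0989        91.6923
  8     1,017.50       730.7338     5,845.8703
  Σ                    834.9019     6,245.3247
P = 834.9019; Macaulay duration = 6,245.3247 / 834.9019 = 7.48031 half-year periods = 3.74015 years.
Modified duration = D_Mac / (1 + y) = 3.74015 / 1.04225 = 3.58854 years.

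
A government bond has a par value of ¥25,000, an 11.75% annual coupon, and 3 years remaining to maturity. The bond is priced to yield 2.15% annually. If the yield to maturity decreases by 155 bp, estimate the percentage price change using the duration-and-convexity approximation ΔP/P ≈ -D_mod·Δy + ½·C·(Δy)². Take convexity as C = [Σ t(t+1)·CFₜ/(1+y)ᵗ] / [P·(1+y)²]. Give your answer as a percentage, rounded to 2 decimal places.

+4.27%

With y = 0.0215:
  t   CF        PV=CF/(1+0.0215)^t    t·PV        t(t+1)·PV
  1     2,937.50     2,875.6730     2,875.6730       5,751.3461
  2     2,937.50     2,815.1474     5,630.2947      16,890.8842
  3    27,937.50    26,210.3263    78,630.9789     314,523.9156
  Σ                 31,901.1467    87,136.9466     337,166.1458
P = 31,901.1467; D_Mac = 2.73147 yrs; D_mod = 2.67398 yrs; C = 10.12887.
Duration effect: -2.67398 × (-0.0155) = +0.041447
Convexity effect: 0.5 × 10.12887 × (-0.0155)² = +0.0012167
ΔP/P ≈ +0.041447 + 0.0012167 = +0.042663 = +4.2663%.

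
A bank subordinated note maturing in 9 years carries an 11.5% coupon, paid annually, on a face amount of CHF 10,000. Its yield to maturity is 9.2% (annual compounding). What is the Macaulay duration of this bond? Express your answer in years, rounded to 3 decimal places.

Periodic yield y = 0.092. Discount each cash flow and weight by its year:
  t   CF        PV=CF/(1+0.092)^t    t·PV
  1     1,150.00     1,053.1136     1,053.1136
  2     1,150.00       964.3897     1,928.7794
  3     1,150.00       883.1408     2,649.4223
  4     1,150.00       808.7370     3,234.9478
  5     1,150.00       740.6016     3,703.0080
  6     1,150.00       678.2066     4,069.2396
  7     1,150.00       621.0683     4,347.4782
  8     1,150.00       568.7439     4,549.9510
  9    11,150.00     5,049.7645    45,447.8802
  Σ                 11,367.7658    70,983.8200
Price P = Σ PV = 11,367.7658.
Macaulay duration = Σ(t·PV) / P = 70,983.8200 / 11,367.7658 = 6.24431 years.

6.244 years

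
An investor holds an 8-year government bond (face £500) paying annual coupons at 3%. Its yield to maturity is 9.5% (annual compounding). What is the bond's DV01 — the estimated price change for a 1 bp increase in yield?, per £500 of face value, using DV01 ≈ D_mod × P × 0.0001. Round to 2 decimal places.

Periodic yield y = 0.095.
  t   CF        PV=CF/(1+0.095)^t    t·PV
  1        15.00        13.6986        13.6986
  2        15.00        12.5102        25.0203
  3        15.00        11.4248        34.2744
  4        15.00        10.4336        41.7345
  5        15.00         9.5284        47.6421
  6        15.00         8.7017        52.2105
  7        15.00         7.9468        55.6276
  8       515.00       249.1692     1,993.3532
  Σ                    323.4133     2,263.5612
P = 323.4133; D_Mac = 6.99897 yrs; D_mod = 6.39176 yrs.
DV01 ≈ 6.39176 × 323.4133 × 0.0001 = 0.206718.

£0.21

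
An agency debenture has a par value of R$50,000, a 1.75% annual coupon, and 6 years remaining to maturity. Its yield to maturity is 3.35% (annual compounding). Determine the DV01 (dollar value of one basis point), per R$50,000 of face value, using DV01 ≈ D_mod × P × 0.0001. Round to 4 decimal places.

R$25.3636

Periodic yield y = 0.0335.
  t   CF        PV=CF/(1+0.0335)^t    t·PV
  1       875.00       846.6376       846.6376
  2       875.00       819.1946     1,638.3892
  3       875.00       792.6411     2,377.9234
  4       875.00       766.9484     3,067.7935
  5       875.00       742.0884     3,710.4420
  6    50,875.00    41,748.5635   250,491.3809
  Σ                 45,716.0737   262,132.5667
P = 45,716.0737; D_Mac = 5.73393 yrs; D_mod = 5.54807 yrs.
DV01 ≈ 5.54807 × 45,716.0737 × 0.0001 = 25.363577.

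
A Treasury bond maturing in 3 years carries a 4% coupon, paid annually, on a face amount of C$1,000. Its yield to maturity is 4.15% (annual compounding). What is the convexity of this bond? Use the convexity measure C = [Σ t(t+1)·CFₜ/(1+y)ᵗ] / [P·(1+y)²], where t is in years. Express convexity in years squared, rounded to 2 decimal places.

10.50

With y = 0.0415:
  t   CF        PV=CF/(1+0.0415)^t    t·PV        t(t+1)·PV
  1        40.00        38.4061        38.4061          76.8123
  2        40.00        36.8758        73.7516         221.2548
  3     1,040.00       920.5672     2,761.7017      11,046.8069
  Σ                    995.8492     2,873.8595      11,344.8740
P = 995.8492.
Convexity = Σ t(t+1)·PV / [P·(1+y)²] = 11,344.8740 / (995.8492 × 1.084722) = 10.50238.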